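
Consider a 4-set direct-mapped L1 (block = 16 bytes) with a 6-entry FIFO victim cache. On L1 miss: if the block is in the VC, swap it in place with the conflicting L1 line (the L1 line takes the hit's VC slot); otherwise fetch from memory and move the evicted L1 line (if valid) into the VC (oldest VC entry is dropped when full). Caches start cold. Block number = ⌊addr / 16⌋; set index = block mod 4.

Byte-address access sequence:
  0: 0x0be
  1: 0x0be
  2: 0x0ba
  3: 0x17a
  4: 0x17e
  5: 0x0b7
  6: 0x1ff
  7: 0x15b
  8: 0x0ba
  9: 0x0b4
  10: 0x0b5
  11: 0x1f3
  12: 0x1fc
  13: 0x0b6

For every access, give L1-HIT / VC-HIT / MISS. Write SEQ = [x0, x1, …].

  [0] addr=0xbe blk=11 s=3: MISS | VC []
  [1] addr=0xbe blk=11 s=3: L1-HIT | VC []
  [2] addr=0xba blk=11 s=3: L1-HIT | VC []
  [3] addr=0x17a blk=23 s=3: MISS | VC [11]
  [4] addr=0x17e blk=23 s=3: L1-HIT | VC [11]
  [5] addr=0xb7 blk=11 s=3: VC-HIT | VC [23]
  [6] addr=0x1ff blk=31 s=3: MISS | VC [23, 11]
  [7] addr=0x15b blk=21 s=1: MISS | VC [23, 11]
  [8] addr=0xba blk=11 s=3: VC-HIT | VC [23, 31]
  [9] addr=0xb4 blk=11 s=3: L1-HIT | VC [23, 31]
  [10] addr=0xb5 blk=11 s=3: L1-HIT | VC [23, 31]
  [11] addr=0x1f3 blk=31 s=3: VC-HIT | VC [23, 11]
  [12] addr=0x1fc blk=31 s=3: L1-HIT | VC [23, 11]
  [13] addr=0xb6 blk=11 s=3: VC-HIT | VC [23, 31]

SEQ = [MISS, L1-HIT, L1-HIT, MISS, L1-HIT, VC-HIT, MISS, MISS, VC-HIT, L1-HIT, L1-HIT, VC-HIT, L1-HIT, VC-HIT]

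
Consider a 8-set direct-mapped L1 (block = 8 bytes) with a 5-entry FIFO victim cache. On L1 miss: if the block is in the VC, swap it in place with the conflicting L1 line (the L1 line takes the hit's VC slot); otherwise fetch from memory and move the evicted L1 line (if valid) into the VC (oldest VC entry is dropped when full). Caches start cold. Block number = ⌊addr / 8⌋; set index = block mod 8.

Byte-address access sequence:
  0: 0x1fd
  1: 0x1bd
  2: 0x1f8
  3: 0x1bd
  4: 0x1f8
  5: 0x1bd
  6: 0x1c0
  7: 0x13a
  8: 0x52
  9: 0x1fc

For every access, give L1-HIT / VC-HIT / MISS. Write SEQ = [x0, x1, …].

SEQ = [MISS, MISS, VC-HIT, VC-HIT, VC-HIT, VC-HIT, MISS, MISS, MISS, VC-HIT]

0: 0x1fd (blk 63, set 7) → MISS  vc=[]
1: 0x1bd (blk 55, set 7) → MISS  vc=[63]
2: 0x1f8 (blk 63, set 7) → VC-HIT  vc=[55]
3: 0x1bd (blk 55, set 7) → VC-HIT  vc=[63]
4: 0x1f8 (blk 63, set 7) → VC-HIT  vc=[55]
5: 0x1bd (blk 55, set 7) → VC-HIT  vc=[63]
6: 0x1c0 (blk 56, set 0) → MISS  vc=[63]
7: 0x13a (blk 39, set 7) → MISS  vc=[63, 55]
8: 0x52 (blk 10, set 2) → MISS  vc=[63, 55]
9: 0x1fc (blk 63, set 7) → VC-HIT  vc=[39, 55]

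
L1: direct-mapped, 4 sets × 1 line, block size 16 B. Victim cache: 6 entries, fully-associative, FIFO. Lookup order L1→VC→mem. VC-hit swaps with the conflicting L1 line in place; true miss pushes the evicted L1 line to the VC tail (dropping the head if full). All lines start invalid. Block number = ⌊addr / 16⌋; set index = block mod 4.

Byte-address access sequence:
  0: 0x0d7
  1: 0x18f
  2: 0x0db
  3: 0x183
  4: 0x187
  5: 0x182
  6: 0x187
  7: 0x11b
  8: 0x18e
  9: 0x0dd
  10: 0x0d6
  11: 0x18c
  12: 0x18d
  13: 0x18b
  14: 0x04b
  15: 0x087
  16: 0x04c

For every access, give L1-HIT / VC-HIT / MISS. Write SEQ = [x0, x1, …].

SEQ = [MISS, MISS, L1-HIT, L1-HIT, L1-HIT, L1-HIT, L1-HIT, MISS, L1-HIT, VC-HIT, L1-HIT, L1-HIT, L1-HIT, L1-HIT, MISS, MISS, VC-HIT]

#0 0xd7→b13/s1 MISS; vc=[]
#1 0x18f→b24/s0 MISS; vc=[]
#2 0xdb→b13/s1 L1-HIT; vc=[]
#3 0x183→b24/s0 L1-HIT; vc=[]
#4 0x187→b24/s0 L1-HIT; vc=[]
#5 0x182→b24/s0 L1-HIT; vc=[]
#6 0x187→b24/s0 L1-HIT; vc=[]
#7 0x11b→b17/s1 MISS; vc=[13]
#8 0x18e→b24/s0 L1-HIT; vc=[13]
#9 0xdd→b13/s1 VC-HIT; vc=[17]
#10 0xd6→b13/s1 L1-HIT; vc=[17]
#11 0x18c→b24/s0 L1-HIT; vc=[17]
#12 0x18d→b24/s0 L1-HIT; vc=[17]
#13 0x18b→b24/s0 L1-HIT; vc=[17]
#14 0x4b→b4/s0 MISS; vc=[17,24]
#15 0x87→b8/s0 MISS; vc=[17,24,4]
#16 0x4c→b4/s0 VC-HIT; vc=[17,24,8]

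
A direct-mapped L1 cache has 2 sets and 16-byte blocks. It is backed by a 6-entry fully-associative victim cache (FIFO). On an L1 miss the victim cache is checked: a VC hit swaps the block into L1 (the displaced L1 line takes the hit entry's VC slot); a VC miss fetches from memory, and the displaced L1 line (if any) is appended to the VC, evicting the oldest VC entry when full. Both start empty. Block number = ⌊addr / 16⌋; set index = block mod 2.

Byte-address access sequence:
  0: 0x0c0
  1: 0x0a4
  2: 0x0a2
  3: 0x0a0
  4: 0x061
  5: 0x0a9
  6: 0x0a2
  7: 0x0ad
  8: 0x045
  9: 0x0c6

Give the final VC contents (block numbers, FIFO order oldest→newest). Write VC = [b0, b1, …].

0: 0xc0 (blk 12, set 0) → MISS  vc=[]
1: 0xa4 (blk 10, set 0) → MISS  vc=[12]
2: 0xa2 (blk 10, set 0) → L1-HIT  vc=[12]
3: 0xa0 (blk 10, set 0) → L1-HIT  vc=[12]
4: 0x61 (blk 6, set 0) → MISS  vc=[12, 10]
5: 0xa9 (blk 10, set 0) → VC-HIT  vc=[12, 6]
6: 0xa2 (blk 10, set 0) → L1-HIT  vc=[12, 6]
7: 0xad (blk 10, set 0) → L1-HIT  vc=[12, 6]
8: 0x45 (blk 4, set 0) → MISS  vc=[12, 6, 10]
9: 0xc6 (blk 12, set 0) → VC-HIT  vc=[4, 6, 10]

VC = [4, 6, 10]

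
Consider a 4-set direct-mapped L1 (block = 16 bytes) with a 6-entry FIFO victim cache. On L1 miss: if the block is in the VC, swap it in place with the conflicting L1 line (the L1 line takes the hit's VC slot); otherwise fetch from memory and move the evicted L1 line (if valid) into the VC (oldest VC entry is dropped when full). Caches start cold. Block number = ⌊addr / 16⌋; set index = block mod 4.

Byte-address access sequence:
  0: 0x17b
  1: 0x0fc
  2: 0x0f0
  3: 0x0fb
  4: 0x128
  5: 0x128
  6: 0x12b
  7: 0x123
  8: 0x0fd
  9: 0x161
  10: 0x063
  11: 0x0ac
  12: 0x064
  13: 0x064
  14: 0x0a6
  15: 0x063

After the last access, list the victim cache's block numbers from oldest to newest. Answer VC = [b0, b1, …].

VC = [23, 18, 22, 10]

0: 0x17b (blk 23, set 3) → MISS  vc=[]
1: 0xfc (blk 15, set 3) → MISS  vc=[23]
2: 0xf0 (blk 15, set 3) → L1-HIT  vc=[23]
3: 0xfb (blk 15, set 3) → L1-HIT  vc=[23]
4: 0x128 (blk 18, set 2) → MISS  vc=[23]
5: 0x128 (blk 18, set 2) → L1-HIT  vc=[23]
6: 0x12b (blk 18, set 2) → L1-HIT  vc=[23]
7: 0x123 (blk 18, set 2) → L1-HIT  vc=[23]
8: 0xfd (blk 15, set 3) → L1-HIT  vc=[23]
9: 0x161 (blk 22, set 2) → MISS  vc=[23, 18]
10: 0x63 (blk 6, set 2) → MISS  vc=[23, 18, 22]
11: 0xac (blk 10, set 2) → MISS  vc=[23, 18, 22, 6]
12: 0x64 (blk 6, set 2) → VC-HIT  vc=[23, 18, 22, 10]
13: 0x64 (blk 6, set 2) → L1-HIT  vc=[23, 18, 22, 10]
14: 0xa6 (blk 10, set 2) → VC-HIT  vc=[23, 18, 22, 6]
15: 0x63 (blk 6, set 2) → VC-HIT  vc=[23, 18, 22, 10]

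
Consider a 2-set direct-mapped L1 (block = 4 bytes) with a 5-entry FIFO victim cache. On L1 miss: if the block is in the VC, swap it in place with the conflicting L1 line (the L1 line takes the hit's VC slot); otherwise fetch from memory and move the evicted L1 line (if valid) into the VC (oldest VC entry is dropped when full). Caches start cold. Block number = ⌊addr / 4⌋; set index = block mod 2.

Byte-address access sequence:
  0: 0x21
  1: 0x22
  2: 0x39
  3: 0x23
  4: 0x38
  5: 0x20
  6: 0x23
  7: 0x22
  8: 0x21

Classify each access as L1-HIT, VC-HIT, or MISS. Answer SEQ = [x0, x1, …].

SEQ = [MISS, L1-HIT, MISS, VC-HIT, VC-HIT, VC-HIT, L1-HIT, L1-HIT, L1-HIT]

#0 0x21→b8/s0 MISS; vc=[]
#1 0x22→b8/s0 L1-HIT; vc=[]
#2 0x39→b14/s0 MISS; vc=[8]
#3 0x23→b8/s0 VC-HIT; vc=[14]
#4 0x38→b14/s0 VC-HIT; vc=[8]
#5 0x20→b8/s0 VC-HIT; vc=[14]
#6 0x23→b8/s0 L1-HIT; vc=[14]
#7 0x22→b8/s0 L1-HIT; vc=[14]
#8 0x21→b8/s0 L1-HIT; vc=[14]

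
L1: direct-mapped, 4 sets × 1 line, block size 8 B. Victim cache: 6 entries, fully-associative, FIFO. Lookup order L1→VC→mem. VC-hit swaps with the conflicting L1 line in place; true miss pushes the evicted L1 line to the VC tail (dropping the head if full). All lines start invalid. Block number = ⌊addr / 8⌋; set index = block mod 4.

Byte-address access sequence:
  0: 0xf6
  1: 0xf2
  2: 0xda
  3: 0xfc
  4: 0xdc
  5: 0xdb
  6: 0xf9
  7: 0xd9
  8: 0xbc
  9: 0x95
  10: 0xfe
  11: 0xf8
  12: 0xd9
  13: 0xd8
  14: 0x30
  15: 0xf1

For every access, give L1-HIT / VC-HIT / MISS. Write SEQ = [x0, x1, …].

#0 0xf6→b30/s2 MISS; vc=[]
#1 0xf2→b30/s2 L1-HIT; vc=[]
#2 0xda→b27/s3 MISS; vc=[]
#3 0xfc→b31/s3 MISS; vc=[27]
#4 0xdc→b27/s3 VC-HIT; vc=[31]
#5 0xdb→b27/s3 L1-HIT; vc=[31]
#6 0xf9→b31/s3 VC-HIT; vc=[27]
#7 0xd9→b27/s3 VC-HIT; vc=[31]
#8 0xbc→b23/s3 MISS; vc=[31,27]
#9 0x95→b18/s2 MISS; vc=[31,27,30]
#10 0xfe→b31/s3 VC-HIT; vc=[23,27,30]
#11 0xf8→b31/s3 L1-HIT; vc=[23,27,30]
#12 0xd9→b27/s3 VC-HIT; vc=[23,31,30]
#13 0xd8→b27/s3 L1-HIT; vc=[23,31,30]
#14 0x30→b6/s2 MISS; vc=[23,31,30,18]
#15 0xf1→b30/s2 VC-HIT; vc=[23,31,6,18]

SEQ = [MISS, L1-HIT, MISS, MISS, VC-HIT, L1-HIT, VC-HIT, VC-HIT, MISS, MISS, VC-HIT, L1-HIT, VC-HIT, L1-HIT, MISS, VC-HIT]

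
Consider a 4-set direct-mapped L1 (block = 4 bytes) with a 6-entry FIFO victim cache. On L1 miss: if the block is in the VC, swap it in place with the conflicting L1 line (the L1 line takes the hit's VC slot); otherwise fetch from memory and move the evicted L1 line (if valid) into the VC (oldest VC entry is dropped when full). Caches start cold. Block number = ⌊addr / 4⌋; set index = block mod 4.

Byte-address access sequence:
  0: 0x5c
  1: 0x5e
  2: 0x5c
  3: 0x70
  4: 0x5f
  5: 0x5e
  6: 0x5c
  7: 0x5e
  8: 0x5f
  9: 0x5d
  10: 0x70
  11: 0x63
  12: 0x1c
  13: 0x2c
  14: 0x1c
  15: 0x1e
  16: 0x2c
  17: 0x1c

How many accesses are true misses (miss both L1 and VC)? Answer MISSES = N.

MISSES = 5

#0 0x5c→b23/s3 MISS; vc=[]
#1 0x5e→b23/s3 L1-HIT; vc=[]
#2 0x5c→b23/s3 L1-HIT; vc=[]
#3 0x70→b28/s0 MISS; vc=[]
#4 0x5f→b23/s3 L1-HIT; vc=[]
#5 0x5e→b23/s3 L1-HIT; vc=[]
#6 0x5c→b23/s3 L1-HIT; vc=[]
#7 0x5e→b23/s3 L1-HIT; vc=[]
#8 0x5f→b23/s3 L1-HIT; vc=[]
#9 0x5d→b23/s3 L1-HIT; vc=[]
#10 0x70→b28/s0 L1-HIT; vc=[]
#11 0x63→b24/s0 MISS; vc=[28]
#12 0x1c→b7/s3 MISS; vc=[28,23]
#13 0x2c→b11/s3 MISS; vc=[28,23,7]
#14 0x1c→b7/s3 VC-HIT; vc=[28,23,11]
#15 0x1e→b7/s3 L1-HIT; vc=[28,23,11]
#16 0x2c→b11/s3 VC-HIT; vc=[28,23,7]
#17 0x1c→b7/s3 VC-HIT; vc=[28,23,11]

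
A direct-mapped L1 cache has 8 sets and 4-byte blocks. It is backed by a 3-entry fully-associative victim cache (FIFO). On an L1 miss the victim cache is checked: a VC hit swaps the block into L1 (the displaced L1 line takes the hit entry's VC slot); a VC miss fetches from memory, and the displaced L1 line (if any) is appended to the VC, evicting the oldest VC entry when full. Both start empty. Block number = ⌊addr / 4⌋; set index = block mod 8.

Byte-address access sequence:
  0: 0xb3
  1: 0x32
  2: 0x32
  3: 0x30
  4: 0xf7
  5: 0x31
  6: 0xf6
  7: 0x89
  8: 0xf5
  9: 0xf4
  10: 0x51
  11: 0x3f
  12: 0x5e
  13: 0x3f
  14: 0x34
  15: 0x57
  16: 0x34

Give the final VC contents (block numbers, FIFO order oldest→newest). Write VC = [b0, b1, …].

VC = [23, 61, 21]

#0 0xb3→b44/s4 MISS; vc=[]
#1 0x32→b12/s4 MISS; vc=[44]
#2 0x32→b12/s4 L1-HIT; vc=[44]
#3 0x30→b12/s4 L1-HIT; vc=[44]
#4 0xf7→b61/s5 MISS; vc=[44]
#5 0x31→b12/s4 L1-HIT; vc=[44]
#6 0xf6→b61/s5 L1-HIT; vc=[44]
#7 0x89→b34/s2 MISS; vc=[44]
#8 0xf5→b61/s5 L1-HIT; vc=[44]
#9 0xf4→b61/s5 L1-HIT; vc=[44]
#10 0x51→b20/s4 MISS; vc=[44,12]
#11 0x3f→b15/s7 MISS; vc=[44,12]
#12 0x5e→b23/s7 MISS; vc=[44,12,15]
#13 0x3f→b15/s7 VC-HIT; vc=[44,12,23]
#14 0x34→b13/s5 MISS; vc=[12,23,61]
#15 0x57→b21/s5 MISS; vc=[23,61,13]
#16 0x34→b13/s5 VC-HIT; vc=[23,61,21]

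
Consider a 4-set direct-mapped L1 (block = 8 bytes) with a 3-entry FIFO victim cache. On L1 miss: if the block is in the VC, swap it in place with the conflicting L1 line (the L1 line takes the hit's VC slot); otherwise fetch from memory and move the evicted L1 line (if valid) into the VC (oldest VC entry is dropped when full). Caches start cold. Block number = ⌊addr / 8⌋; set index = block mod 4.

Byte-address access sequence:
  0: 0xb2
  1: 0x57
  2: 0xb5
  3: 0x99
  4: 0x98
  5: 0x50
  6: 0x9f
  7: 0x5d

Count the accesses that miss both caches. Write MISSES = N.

0: 0xb2 (blk 22, set 2) → MISS  vc=[]
1: 0x57 (blk 10, set 2) → MISS  vc=[22]
2: 0xb5 (blk 22, set 2) → VC-HIT  vc=[10]
3: 0x99 (blk 19, set 3) → MISS  vc=[10]
4: 0x98 (blk 19, set 3) → L1-HIT  vc=[10]
5: 0x50 (blk 10, set 2) → VC-HIT  vc=[22]
6: 0x9f (blk 19, set 3) → L1-HIT  vc=[22]
7: 0x5d (blk 11, set 3) → MISS  vc=[22, 19]

MISSES = 4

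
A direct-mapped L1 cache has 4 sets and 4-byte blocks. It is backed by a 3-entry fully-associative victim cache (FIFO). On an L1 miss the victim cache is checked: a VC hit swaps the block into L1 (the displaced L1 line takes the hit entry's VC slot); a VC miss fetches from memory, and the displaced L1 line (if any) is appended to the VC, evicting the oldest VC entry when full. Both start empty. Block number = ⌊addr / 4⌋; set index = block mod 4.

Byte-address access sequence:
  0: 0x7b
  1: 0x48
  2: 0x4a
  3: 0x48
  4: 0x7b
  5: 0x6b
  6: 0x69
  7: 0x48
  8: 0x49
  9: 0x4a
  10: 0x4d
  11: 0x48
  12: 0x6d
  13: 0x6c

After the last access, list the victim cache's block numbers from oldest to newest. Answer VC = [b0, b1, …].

0: 0x7b (blk 30, set 2) → MISS  vc=[]
1: 0x48 (blk 18, set 2) → MISS  vc=[30]
2: 0x4a (blk 18, set 2) → L1-HIT  vc=[30]
3: 0x48 (blk 18, set 2) → L1-HIT  vc=[30]
4: 0x7b (blk 30, set 2) → VC-HIT  vc=[18]
5: 0x6b (blk 26, set 2) → MISS  vc=[18, 30]
6: 0x69 (blk 26, set 2) → L1-HIT  vc=[18, 30]
7: 0x48 (blk 18, set 2) → VC-HIT  vc=[26, 30]
8: 0x49 (blk 18, set 2) → L1-HIT  vc=[26, 30]
9: 0x4a (blk 18, set 2) → L1-HIT  vc=[26, 30]
10: 0x4d (blk 19, set 3) → MISS  vc=[26, 30]
11: 0x48 (blk 18, set 2) → L1-HIT  vc=[26, 30]
12: 0x6d (blk 27, set 3) → MISS  vc=[26, 30, 19]
13: 0x6c (blk 27, set 3) → L1-HIT  vc=[26, 30, 19]

VC = [26, 30, 19]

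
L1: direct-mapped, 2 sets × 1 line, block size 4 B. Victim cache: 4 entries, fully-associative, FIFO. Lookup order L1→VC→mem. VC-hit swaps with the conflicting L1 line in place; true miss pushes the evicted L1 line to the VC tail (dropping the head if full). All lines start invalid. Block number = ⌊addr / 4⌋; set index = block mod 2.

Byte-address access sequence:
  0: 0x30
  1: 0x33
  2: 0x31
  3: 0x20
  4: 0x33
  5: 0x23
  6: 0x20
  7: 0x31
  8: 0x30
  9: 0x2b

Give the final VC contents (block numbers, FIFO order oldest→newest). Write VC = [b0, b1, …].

VC = [8, 12]

0: 0x30 (blk 12, set 0) → MISS  vc=[]
1: 0x33 (blk 12, set 0) → L1-HIT  vc=[]
2: 0x31 (blk 12, set 0) → L1-HIT  vc=[]
3: 0x20 (blk 8, set 0) → MISS  vc=[12]
4: 0x33 (blk 12, set 0) → VC-HIT  vc=[8]
5: 0x23 (blk 8, set 0) → VC-HIT  vc=[12]
6: 0x20 (blk 8, set 0) → L1-HIT  vc=[12]
7: 0x31 (blk 12, set 0) → VC-HIT  vc=[8]
8: 0x30 (blk 12, set 0) → L1-HIT  vc=[8]
9: 0x2b (blk 10, set 0) → MISS  vc=[8, 12]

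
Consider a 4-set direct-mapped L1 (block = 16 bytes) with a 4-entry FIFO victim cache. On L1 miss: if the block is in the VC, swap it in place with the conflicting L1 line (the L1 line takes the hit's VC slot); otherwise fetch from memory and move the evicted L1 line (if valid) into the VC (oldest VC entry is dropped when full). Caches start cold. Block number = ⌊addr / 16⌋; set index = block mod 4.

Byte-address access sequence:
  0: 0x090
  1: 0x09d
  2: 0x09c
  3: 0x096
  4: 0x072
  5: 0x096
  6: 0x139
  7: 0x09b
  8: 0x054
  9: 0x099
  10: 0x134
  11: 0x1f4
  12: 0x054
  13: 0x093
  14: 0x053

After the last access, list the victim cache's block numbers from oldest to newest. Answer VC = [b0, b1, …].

VC = [7, 9, 19]

#0 0x90→b9/s1 MISS; vc=[]
#1 0x9d→b9/s1 L1-HIT; vc=[]
#2 0x9c→b9/s1 L1-HIT; vc=[]
#3 0x96→b9/s1 L1-HIT; vc=[]
#4 0x72→b7/s3 MISS; vc=[]
#5 0x96→b9/s1 L1-HIT; vc=[]
#6 0x139→b19/s3 MISS; vc=[7]
#7 0x9b→b9/s1 L1-HIT; vc=[7]
#8 0x54→b5/s1 MISS; vc=[7,9]
#9 0x99→b9/s1 VC-HIT; vc=[7,5]
#10 0x134→b19/s3 L1-HIT; vc=[7,5]
#11 0x1f4→b31/s3 MISS; vc=[7,5,19]
#12 0x54→b5/s1 VC-HIT; vc=[7,9,19]
#13 0x93→b9/s1 VC-HIT; vc=[7,5,19]
#14 0x53→b5/s1 VC-HIT; vc=[7,9,19]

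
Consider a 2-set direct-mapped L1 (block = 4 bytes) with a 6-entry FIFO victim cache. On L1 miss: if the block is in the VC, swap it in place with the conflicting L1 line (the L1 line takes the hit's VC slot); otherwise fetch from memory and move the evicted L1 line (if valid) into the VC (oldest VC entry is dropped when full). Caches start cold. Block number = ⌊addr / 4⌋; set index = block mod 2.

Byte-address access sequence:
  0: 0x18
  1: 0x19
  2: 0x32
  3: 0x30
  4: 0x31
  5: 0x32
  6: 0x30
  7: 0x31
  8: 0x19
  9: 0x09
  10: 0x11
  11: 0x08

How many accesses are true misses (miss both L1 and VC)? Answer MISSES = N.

#0 0x18→b6/s0 MISS; vc=[]
#1 0x19→b6/s0 L1-HIT; vc=[]
#2 0x32→b12/s0 MISS; vc=[6]
#3 0x30→b12/s0 L1-HIT; vc=[6]
#4 0x31→b12/s0 L1-HIT; vc=[6]
#5 0x32→b12/s0 L1-HIT; vc=[6]
#6 0x30→b12/s0 L1-HIT; vc=[6]
#7 0x31→b12/s0 L1-HIT; vc=[6]
#8 0x19→b6/s0 VC-HIT; vc=[12]
#9 0x9→b2/s0 MISS; vc=[12,6]
#10 0x11→b4/s0 MISS; vc=[12,6,2]
#11 0x8→b2/s0 VC-HIT; vc=[12,6,4]

MISSES = 4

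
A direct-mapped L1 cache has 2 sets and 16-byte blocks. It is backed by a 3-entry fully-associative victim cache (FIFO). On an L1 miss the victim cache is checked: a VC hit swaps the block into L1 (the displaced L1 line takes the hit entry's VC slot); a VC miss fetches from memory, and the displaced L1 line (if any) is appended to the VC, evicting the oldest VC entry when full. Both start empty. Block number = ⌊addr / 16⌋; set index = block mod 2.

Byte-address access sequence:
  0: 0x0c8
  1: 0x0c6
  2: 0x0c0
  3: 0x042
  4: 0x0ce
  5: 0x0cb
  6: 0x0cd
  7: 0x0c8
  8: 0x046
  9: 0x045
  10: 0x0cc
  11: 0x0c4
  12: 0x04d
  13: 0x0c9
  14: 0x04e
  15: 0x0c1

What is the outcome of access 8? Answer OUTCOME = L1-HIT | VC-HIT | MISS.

  [0] addr=0xc8 blk=12 s=0: MISS | VC []
  [1] addr=0xc6 blk=12 s=0: L1-HIT | VC []
  [2] addr=0xc0 blk=12 s=0: L1-HIT | VC []
  [3] addr=0x42 blk=4 s=0: MISS | VC [12]
  [4] addr=0xce blk=12 s=0: VC-HIT | VC [4]
  [5] addr=0xcb blk=12 s=0: L1-HIT | VC [4]
  [6] addr=0xcd blk=12 s=0: L1-HIT | VC [4]
  [7] addr=0xc8 blk=12 s=0: L1-HIT | VC [4]
  [8] addr=0x46 blk=4 s=0: VC-HIT | VC [12]
  [9] addr=0x45 blk=4 s=0: L1-HIT | VC [12]
  [10] addr=0xcc blk=12 s=0: VC-HIT | VC [4]
  [11] addr=0xc4 blk=12 s=0: L1-HIT | VC [4]
  [12] addr=0x4d blk=4 s=0: VC-HIT | VC [12]
  [13] addr=0xc9 blk=12 s=0: VC-HIT | VC [4]
  [14] addr=0x4e blk=4 s=0: VC-HIT | VC [12]
  [15] addr=0xc1 blk=12 s=0: VC-HIT | VC [4]

OUTCOME = VC-HIT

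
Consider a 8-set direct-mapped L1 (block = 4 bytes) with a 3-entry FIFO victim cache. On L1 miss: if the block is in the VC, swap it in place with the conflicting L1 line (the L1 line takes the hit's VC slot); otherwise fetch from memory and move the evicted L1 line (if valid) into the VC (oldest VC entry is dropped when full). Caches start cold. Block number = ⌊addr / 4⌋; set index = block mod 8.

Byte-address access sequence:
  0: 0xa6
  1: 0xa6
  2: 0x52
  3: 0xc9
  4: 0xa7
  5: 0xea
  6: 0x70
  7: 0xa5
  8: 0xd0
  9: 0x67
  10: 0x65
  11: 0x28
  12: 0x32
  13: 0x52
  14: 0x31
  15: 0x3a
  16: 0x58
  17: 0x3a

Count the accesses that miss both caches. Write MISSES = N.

MISSES = 12

  [0] addr=0xa6 blk=41 s=1: MISS | VC []
  [1] addr=0xa6 blk=41 s=1: L1-HIT | VC []
  [2] addr=0x52 blk=20 s=4: MISS | VC []
  [3] addr=0xc9 blk=50 s=2: MISS | VC []
  [4] addr=0xa7 blk=41 s=1: L1-HIT | VC []
  [5] addr=0xea blk=58 s=2: MISS | VC [50]
  [6] addr=0x70 blk=28 s=4: MISS | VC [50, 20]
  [7] addr=0xa5 blk=41 s=1: L1-HIT | VC [50, 20]
  [8] addr=0xd0 blk=52 s=4: MISS | VC [50, 20, 28]
  [9] addr=0x67 blk=25 s=1: MISS | VC [20, 28, 41]
  [10] addr=0x65 blk=25 s=1: L1-HIT | VC [20, 28, 41]
  [11] addr=0x28 blk=10 s=2: MISS | VC [28, 41, 58]
  [12] addr=0x32 blk=12 s=4: MISS | VC [41, 58, 52]
  [13] addr=0x52 blk=20 s=4: MISS | VC [58, 52, 12]
  [14] addr=0x31 blk=12 s=4: VC-HIT | VC [58, 52, 20]
  [15] addr=0x3a blk=14 s=6: MISS | VC [58, 52, 20]
  [16] addr=0x58 blk=22 s=6: MISS | VC [52, 20, 14]
  [17] addr=0x3a blk=14 s=6: VC-HIT | VC [52, 20, 22]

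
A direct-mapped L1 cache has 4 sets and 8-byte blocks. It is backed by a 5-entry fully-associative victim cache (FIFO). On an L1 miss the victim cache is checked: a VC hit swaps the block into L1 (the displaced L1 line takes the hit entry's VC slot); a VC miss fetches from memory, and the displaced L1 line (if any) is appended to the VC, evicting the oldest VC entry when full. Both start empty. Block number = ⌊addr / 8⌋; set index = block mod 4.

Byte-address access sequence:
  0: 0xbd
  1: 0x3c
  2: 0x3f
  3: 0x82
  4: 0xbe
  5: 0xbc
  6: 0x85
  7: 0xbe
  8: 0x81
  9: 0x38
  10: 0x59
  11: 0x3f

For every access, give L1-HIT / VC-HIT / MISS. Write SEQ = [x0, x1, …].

0: 0xbd (blk 23, set 3) → MISS  vc=[]
1: 0x3c (blk 7, set 3) → MISS  vc=[23]
2: 0x3f (blk 7, set 3) → L1-HIT  vc=[23]
3: 0x82 (blk 16, set 0) → MISS  vc=[23]
4: 0xbe (blk 23, set 3) → VC-HIT  vc=[7]
5: 0xbc (blk 23, set 3) → L1-HIT  vc=[7]
6: 0x85 (blk 16, set 0) → L1-HIT  vc=[7]
7: 0xbe (blk 23, set 3) → L1-HIT  vc=[7]
8: 0x81 (blk 16, set 0) → L1-HIT  vc=[7]
9: 0x38 (blk 7, set 3) → VC-HIT  vc=[23]
10: 0x59 (blk 11, set 3) → MISS  vc=[23, 7]
11: 0x3f (blk 7, set 3) → VC-HIT  vc=[23, 11]

SEQ = [MISS, MISS, L1-HIT, MISS, VC-HIT, L1-HIT, L1-HIT, L1-HIT, L1-HIT, VC-HIT, MISS, VC-HIT]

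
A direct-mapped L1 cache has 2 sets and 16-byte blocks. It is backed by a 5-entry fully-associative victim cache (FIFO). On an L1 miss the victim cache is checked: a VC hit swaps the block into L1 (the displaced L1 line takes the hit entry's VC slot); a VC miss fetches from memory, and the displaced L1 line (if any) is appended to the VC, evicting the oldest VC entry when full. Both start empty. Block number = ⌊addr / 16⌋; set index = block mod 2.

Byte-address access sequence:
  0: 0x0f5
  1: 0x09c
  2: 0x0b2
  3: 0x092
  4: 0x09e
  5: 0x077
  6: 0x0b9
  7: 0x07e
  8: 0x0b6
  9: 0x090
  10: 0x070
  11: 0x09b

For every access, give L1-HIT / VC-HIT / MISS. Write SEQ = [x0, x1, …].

0: 0xf5 (blk 15, set 1) → MISS  vc=[]
1: 0x9c (blk 9, set 1) → MISS  vc=[15]
2: 0xb2 (blk 11, set 1) → MISS  vc=[15, 9]
3: 0x92 (blk 9, set 1) → VC-HIT  vc=[15, 11]
4: 0x9e (blk 9, set 1) → L1-HIT  vc=[15, 11]
5: 0x77 (blk 7, set 1) → MISS  vc=[15, 11, 9]
6: 0xb9 (blk 11, set 1) → VC-HIT  vc=[15, 7, 9]
7: 0x7e (blk 7, set 1) → VC-HIT  vc=[15, 11, 9]
8: 0xb6 (blk 11, set 1) → VC-HIT  vc=[15, 7, 9]
9: 0x90 (blk 9, set 1) → VC-HIT  vc=[15, 7, 11]
10: 0x70 (blk 7, set 1) → VC-HIT  vc=[15, 9, 11]
11: 0x9b (blk 9, set 1) → VC-HIT  vc=[15, 7, 11]

SEQ = [MISS, MISS, MISS, VC-HIT, L1-HIT, MISS, VC-HIT, VC-HIT, VC-HIT, VC-HIT, VC-HIT, VC-HIT]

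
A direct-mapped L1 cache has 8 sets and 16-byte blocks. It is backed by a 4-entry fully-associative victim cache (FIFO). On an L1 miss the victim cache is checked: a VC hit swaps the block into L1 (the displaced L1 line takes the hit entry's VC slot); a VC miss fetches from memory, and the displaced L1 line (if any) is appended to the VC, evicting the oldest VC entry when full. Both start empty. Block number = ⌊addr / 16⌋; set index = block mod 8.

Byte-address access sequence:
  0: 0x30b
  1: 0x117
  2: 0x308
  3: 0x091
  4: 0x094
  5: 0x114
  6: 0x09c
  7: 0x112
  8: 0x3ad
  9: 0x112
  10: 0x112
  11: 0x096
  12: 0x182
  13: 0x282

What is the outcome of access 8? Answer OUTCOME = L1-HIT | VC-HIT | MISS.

OUTCOME = MISS

#0 0x30b→b48/s0 MISS; vc=[]
#1 0x117→b17/s1 MISS; vc=[]
#2 0x308→b48/s0 L1-HIT; vc=[]
#3 0x91→b9/s1 MISS; vc=[17]
#4 0x94→b9/s1 L1-HIT; vc=[17]
#5 0x114→b17/s1 VC-HIT; vc=[9]
#6 0x9c→b9/s1 VC-HIT; vc=[17]
#7 0x112→b17/s1 VC-HIT; vc=[9]
#8 0x3ad→b58/s2 MISS; vc=[9]
#9 0x112→b17/s1 L1-HIT; vc=[9]
#10 0x112→b17/s1 L1-HIT; vc=[9]
#11 0x96→b9/s1 VC-HIT; vc=[17]
#12 0x182→b24/s0 MISS; vc=[17,48]
#13 0x282→b40/s0 MISS; vc=[17,48,24]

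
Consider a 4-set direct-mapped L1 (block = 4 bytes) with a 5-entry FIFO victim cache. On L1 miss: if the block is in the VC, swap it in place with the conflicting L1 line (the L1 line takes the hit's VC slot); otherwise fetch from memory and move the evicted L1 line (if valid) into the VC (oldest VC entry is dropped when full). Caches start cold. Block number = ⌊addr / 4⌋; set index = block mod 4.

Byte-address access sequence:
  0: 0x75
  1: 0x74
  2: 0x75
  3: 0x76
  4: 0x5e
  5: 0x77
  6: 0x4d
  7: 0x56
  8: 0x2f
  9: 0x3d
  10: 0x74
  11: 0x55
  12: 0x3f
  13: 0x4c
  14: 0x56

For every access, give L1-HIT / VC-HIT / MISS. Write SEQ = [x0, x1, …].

SEQ = [MISS, L1-HIT, L1-HIT, L1-HIT, MISS, L1-HIT, MISS, MISS, MISS, MISS, VC-HIT, VC-HIT, L1-HIT, VC-HIT, L1-HIT]

0: 0x75 (blk 29, set 1) → MISS  vc=[]
1: 0x74 (blk 29, set 1) → L1-HIT  vc=[]
2: 0x75 (blk 29, set 1) → L1-HIT  vc=[]
3: 0x76 (blk 29, set 1) → L1-HIT  vc=[]
4: 0x5e (blk 23, set 3) → MISS  vc=[]
5: 0x77 (blk 29, set 1) → L1-HIT  vc=[]
6: 0x4d (blk 19, set 3) → MISS  vc=[23]
7: 0x56 (blk 21, set 1) → MISS  vc=[23, 29]
8: 0x2f (blk 11, set 3) → MISS  vc=[23, 29, 19]
9: 0x3d (blk 15, set 3) → MISS  vc=[23, 29, 19, 11]
10: 0x74 (blk 29, set 1) → VC-HIT  vc=[23, 21, 19, 11]
11: 0x55 (blk 21, set 1) → VC-HIT  vc=[23, 29, 19, 11]
12: 0x3f (blk 15, set 3) → L1-HIT  vc=[23, 29, 19, 11]
13: 0x4c (blk 19, set 3) → VC-HIT  vc=[23, 29, 15, 11]
14: 0x56 (blk 21, set 1) → L1-HIT  vc=[23, 29, 15, 11]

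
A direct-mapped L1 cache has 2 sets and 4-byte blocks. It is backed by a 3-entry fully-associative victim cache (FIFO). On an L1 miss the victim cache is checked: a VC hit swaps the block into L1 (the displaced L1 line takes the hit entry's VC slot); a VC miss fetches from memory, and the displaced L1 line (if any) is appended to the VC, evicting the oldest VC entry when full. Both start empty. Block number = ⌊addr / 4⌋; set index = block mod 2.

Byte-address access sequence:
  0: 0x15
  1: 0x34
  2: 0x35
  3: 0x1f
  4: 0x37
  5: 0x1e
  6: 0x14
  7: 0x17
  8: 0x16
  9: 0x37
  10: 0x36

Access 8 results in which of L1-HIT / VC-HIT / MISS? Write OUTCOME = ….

OUTCOME = L1-HIT

0: 0x15 (blk 5, set 1) → MISS  vc=[]
1: 0x34 (blk 13, set 1) → MISS  vc=[5]
2: 0x35 (blk 13, set 1) → L1-HIT  vc=[5]
3: 0x1f (blk 7, set 1) → MISS  vc=[5, 13]
4: 0x37 (blk 13, set 1) → VC-HIT  vc=[5, 7]
5: 0x1e (blk 7, set 1) → VC-HIT  vc=[5, 13]
6: 0x14 (blk 5, set 1) → VC-HIT  vc=[7, 13]
7: 0x17 (blk 5, set 1) → L1-HIT  vc=[7, 13]
8: 0x16 (blk 5, set 1) → L1-HIT  vc=[7, 13]
9: 0x37 (blk 13, set 1) → VC-HIT  vc=[7, 5]
10: 0x36 (blk 13, set 1) → L1-HIT  vc=[7, 5]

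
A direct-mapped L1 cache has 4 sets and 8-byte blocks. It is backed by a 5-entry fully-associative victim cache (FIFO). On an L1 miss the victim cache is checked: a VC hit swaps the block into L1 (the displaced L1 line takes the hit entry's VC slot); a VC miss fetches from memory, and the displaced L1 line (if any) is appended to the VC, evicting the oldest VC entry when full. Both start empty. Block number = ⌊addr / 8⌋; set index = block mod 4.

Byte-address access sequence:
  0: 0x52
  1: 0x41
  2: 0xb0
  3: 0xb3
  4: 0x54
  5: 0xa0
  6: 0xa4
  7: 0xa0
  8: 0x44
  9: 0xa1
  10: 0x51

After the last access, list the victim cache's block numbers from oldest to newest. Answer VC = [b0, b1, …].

VC = [22, 8]

#0 0x52→b10/s2 MISS; vc=[]
#1 0x41→b8/s0 MISS; vc=[]
#2 0xb0→b22/s2 MISS; vc=[10]
#3 0xb3→b22/s2 L1-HIT; vc=[10]
#4 0x54→b10/s2 VC-HIT; vc=[22]
#5 0xa0→b20/s0 MISS; vc=[22,8]
#6 0xa4→b20/s0 L1-HIT; vc=[22,8]
#7 0xa0→b20/s0 L1-HIT; vc=[22,8]
#8 0x44→b8/s0 VC-HIT; vc=[22,20]
#9 0xa1→b20/s0 VC-HIT; vc=[22,8]
#10 0x51→b10/s2 L1-HIT; vc=[22,8]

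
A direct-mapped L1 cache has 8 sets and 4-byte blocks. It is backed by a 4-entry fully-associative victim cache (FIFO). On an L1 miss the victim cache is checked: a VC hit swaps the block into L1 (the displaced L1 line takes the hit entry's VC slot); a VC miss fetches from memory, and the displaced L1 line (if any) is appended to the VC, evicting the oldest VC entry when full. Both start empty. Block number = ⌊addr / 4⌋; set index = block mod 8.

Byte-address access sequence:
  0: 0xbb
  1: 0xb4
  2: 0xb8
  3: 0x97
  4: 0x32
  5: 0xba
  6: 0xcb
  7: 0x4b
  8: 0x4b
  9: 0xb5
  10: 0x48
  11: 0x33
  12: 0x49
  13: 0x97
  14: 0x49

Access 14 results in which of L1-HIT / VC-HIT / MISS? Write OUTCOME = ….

OUTCOME = L1-HIT

#0 0xbb→b46/s6 MISS; vc=[]
#1 0xb4→b45/s5 MISS; vc=[]
#2 0xb8→b46/s6 L1-HIT; vc=[]
#3 0x97→b37/s5 MISS; vc=[45]
#4 0x32→b12/s4 MISS; vc=[45]
#5 0xba→b46/s6 L1-HIT; vc=[45]
#6 0xcb→b50/s2 MISS; vc=[45]
#7 0x4b→b18/s2 MISS; vc=[45,50]
#8 0x4b→b18/s2 L1-HIT; vc=[45,50]
#9 0xb5→b45/s5 VC-HIT; vc=[37,50]
#10 0x48→b18/s2 L1-HIT; vc=[37,50]
#11 0x33→b12/s4 L1-HIT; vc=[37,50]
#12 0x49→b18/s2 L1-HIT; vc=[37,50]
#13 0x97→b37/s5 VC-HIT; vc=[45,50]
#14 0x49→b18/s2 L1-HIT; vc=[45,50]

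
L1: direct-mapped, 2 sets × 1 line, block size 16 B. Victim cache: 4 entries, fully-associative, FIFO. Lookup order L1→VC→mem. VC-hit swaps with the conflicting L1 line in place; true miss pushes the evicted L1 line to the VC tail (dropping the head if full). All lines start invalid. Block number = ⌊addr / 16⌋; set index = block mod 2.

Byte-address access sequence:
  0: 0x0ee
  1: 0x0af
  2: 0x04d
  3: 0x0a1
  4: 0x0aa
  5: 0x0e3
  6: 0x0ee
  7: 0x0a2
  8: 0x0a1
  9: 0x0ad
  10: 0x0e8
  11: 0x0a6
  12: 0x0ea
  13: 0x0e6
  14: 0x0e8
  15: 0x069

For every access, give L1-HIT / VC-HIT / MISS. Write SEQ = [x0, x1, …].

SEQ = [MISS, MISS, MISS, VC-HIT, L1-HIT, VC-HIT, L1-HIT, VC-HIT, L1-HIT, L1-HIT, VC-HIT, VC-HIT, VC-HIT, L1-HIT, L1-HIT, MISS]

0: 0xee (blk 14, set 0) → MISS  vc=[]
1: 0xaf (blk 10, set 0) → MISS  vc=[14]
2: 0x4d (blk 4, set 0) → MISS  vc=[14, 10]
3: 0xa1 (blk 10, set 0) → VC-HIT  vc=[14, 4]
4: 0xaa (blk 10, set 0) → L1-HIT  vc=[14, 4]
5: 0xe3 (blk 14, set 0) → VC-HIT  vc=[10, 4]
6: 0xee (blk 14, set 0) → L1-HIT  vc=[10, 4]
7: 0xa2 (blk 10, set 0) → VC-HIT  vc=[14, 4]
8: 0xa1 (blk 10, set 0) → L1-HIT  vc=[14, 4]
9: 0xad (blk 10, set 0) → L1-HIT  vc=[14, 4]
10: 0xe8 (blk 14, set 0) → VC-HIT  vc=[10, 4]
11: 0xa6 (blk 10, set 0) → VC-HIT  vc=[14, 4]
12: 0xea (blk 14, set 0) → VC-HIT  vc=[10, 4]
13: 0xe6 (blk 14, set 0) → L1-HIT  vc=[10, 4]
14: 0xe8 (blk 14, set 0) → L1-HIT  vc=[10, 4]
15: 0x69 (blk 6, set 0) → MISS  vc=[10, 4, 14]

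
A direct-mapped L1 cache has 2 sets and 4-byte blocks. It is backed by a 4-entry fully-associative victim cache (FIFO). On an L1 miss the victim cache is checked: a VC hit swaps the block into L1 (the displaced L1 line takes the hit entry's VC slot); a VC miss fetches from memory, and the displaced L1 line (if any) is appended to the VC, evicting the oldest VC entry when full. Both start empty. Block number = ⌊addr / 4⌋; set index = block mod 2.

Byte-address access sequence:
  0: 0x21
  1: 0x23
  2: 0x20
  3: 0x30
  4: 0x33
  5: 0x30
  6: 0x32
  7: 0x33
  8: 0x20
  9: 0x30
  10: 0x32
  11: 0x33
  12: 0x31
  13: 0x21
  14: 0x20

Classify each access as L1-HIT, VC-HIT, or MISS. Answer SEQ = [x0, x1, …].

#0 0x21→b8/s0 MISS; vc=[]
#1 0x23→b8/s0 L1-HIT; vc=[]
#2 0x20→b8/s0 L1-HIT; vc=[]
#3 0x30→b12/s0 MISS; vc=[8]
#4 0x33→b12/s0 L1-HIT; vc=[8]
#5 0x30→b12/s0 L1-HIT; vc=[8]
#6 0x32→b12/s0 L1-HIT; vc=[8]
#7 0x33→b12/s0 L1-HIT; vc=[8]
#8 0x20→b8/s0 VC-HIT; vc=[12]
#9 0x30→b12/s0 VC-HIT; vc=[8]
#10 0x32→b12/s0 L1-HIT; vc=[8]
#11 0x33→b12/s0 L1-HIT; vc=[8]
#12 0x31→b12/s0 L1-HIT; vc=[8]
#13 0x21→b8/s0 VC-HIT; vc=[12]
#14 0x20→b8/s0 L1-HIT; vc=[12]

SEQ = [MISS, L1-HIT, L1-HIT, MISS, L1-HIT, L1-HIT, L1-HIT, L1-HIT, VC-HIT, VC-HIT, L1-HIT, L1-HIT, L1-HIT, VC-HIT, L1-HIT]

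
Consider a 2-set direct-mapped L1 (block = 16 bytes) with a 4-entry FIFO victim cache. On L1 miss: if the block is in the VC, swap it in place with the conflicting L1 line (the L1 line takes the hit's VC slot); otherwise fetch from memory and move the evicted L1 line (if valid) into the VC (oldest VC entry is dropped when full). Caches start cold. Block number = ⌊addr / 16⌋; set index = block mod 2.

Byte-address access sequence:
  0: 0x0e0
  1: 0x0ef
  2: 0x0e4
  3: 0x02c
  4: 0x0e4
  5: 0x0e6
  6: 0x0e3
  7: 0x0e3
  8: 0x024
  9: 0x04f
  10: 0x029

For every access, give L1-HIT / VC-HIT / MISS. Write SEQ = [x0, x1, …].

#0 0xe0→b14/s0 MISS; vc=[]
#1 0xef→b14/s0 L1-HIT; vc=[]
#2 0xe4→b14/s0 L1-HIT; vc=[]
#3 0x2c→b2/s0 MISS; vc=[14]
#4 0xe4→b14/s0 VC-HIT; vc=[2]
#5 0xe6→b14/s0 L1-HIT; vc=[2]
#6 0xe3→b14/s0 L1-HIT; vc=[2]
#7 0xe3→b14/s0 L1-HIT; vc=[2]
#8 0x24→b2/s0 VC-HIT; vc=[14]
#9 0x4f→b4/s0 MISS; vc=[14,2]
#10 0x29→b2/s0 VC-HIT; vc=[14,4]

SEQ = [MISS, L1-HIT, L1-HIT, MISS, VC-HIT, L1-HIT, L1-HIT, L1-HIT, VC-HIT, MISS, VC-HIT]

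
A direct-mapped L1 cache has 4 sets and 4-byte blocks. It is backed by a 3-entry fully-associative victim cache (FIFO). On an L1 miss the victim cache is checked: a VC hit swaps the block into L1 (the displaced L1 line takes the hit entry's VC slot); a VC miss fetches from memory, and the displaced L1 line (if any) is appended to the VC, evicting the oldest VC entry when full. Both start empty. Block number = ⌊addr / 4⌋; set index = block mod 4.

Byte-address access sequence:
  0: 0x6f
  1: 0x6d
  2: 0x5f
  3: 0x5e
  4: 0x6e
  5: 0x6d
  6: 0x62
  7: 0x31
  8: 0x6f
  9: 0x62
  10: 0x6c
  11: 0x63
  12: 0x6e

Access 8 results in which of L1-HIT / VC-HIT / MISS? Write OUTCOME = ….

  [0] addr=0x6f blk=27 s=3: MISS | VC []
  [1] addr=0x6d blk=27 s=3: L1-HIT | VC []
  [2] addr=0x5f blk=23 s=3: MISS | VC [27]
  [3] addr=0x5e blk=23 s=3: L1-HIT | VC [27]
  [4] addr=0x6e blk=27 s=3: VC-HIT | VC [23]
  [5] addr=0x6d blk=27 s=3: L1-HIT | VC [23]
  [6] addr=0x62 blk=24 s=0: MISS | VC [23]
  [7] addr=0x31 blk=12 s=0: MISS | VC [23, 24]
  [8] addr=0x6f blk=27 s=3: L1-HIT | VC [23, 24]
  [9] addr=0x62 blk=24 s=0: VC-HIT | VC [23, 12]
  [10] addr=0x6c blk=27 s=3: L1-HIT | VC [23, 12]
  [11] addr=0x63 blk=24 s=0: L1-HIT | VC [23, 12]
  [12] addr=0x6e blk=27 s=3: L1-HIT | VC [23, 12]

OUTCOME = L1-HIT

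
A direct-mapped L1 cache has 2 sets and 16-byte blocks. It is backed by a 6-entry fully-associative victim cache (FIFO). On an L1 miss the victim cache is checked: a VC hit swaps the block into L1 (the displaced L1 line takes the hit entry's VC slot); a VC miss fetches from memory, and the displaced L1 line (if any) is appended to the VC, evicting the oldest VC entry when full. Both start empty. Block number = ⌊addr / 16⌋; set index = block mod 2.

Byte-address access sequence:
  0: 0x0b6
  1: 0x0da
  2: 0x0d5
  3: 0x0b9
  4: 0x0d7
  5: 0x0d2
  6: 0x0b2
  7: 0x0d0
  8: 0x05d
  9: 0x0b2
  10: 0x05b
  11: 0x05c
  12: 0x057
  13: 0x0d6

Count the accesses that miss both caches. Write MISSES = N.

MISSES = 3

  [0] addr=0xb6 blk=11 s=1: MISS | VC []
  [1] addr=0xda blk=13 s=1: MISS | VC [11]
  [2] addr=0xd5 blk=13 s=1: L1-HIT | VC [11]
  [3] addr=0xb9 blk=11 s=1: VC-HIT | VC [13]
  [4] addr=0xd7 blk=13 s=1: VC-HIT | VC [11]
  [5] addr=0xd2 blk=13 s=1: L1-HIT | VC [11]
  [6] addr=0xb2 blk=11 s=1: VC-HIT | VC [13]
  [7] addr=0xd0 blk=13 s=1: VC-HIT | VC [11]
  [8] addr=0x5d blk=5 s=1: MISS | VC [11, 13]
  [9] addr=0xb2 blk=11 s=1: VC-HIT | VC [5, 13]
  [10] addr=0x5b blk=5 s=1: VC-HIT | VC [11, 13]
  [11] addr=0x5c blk=5 s=1: L1-HIT | VC [11, 13]
  [12] addr=0x57 blk=5 s=1: L1-HIT | VC [11, 13]
  [13] addr=0xd6 blk=13 s=1: VC-HIT | VC [11, 5]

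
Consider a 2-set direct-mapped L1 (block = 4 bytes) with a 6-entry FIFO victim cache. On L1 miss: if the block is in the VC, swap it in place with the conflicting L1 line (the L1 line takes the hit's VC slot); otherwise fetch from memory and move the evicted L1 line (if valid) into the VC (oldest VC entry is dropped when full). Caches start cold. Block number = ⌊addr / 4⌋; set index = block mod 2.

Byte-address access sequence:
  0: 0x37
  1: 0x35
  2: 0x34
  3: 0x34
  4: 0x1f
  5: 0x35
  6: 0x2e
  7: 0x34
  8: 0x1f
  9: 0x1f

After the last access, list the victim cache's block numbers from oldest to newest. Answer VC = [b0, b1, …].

0: 0x37 (blk 13, set 1) → MISS  vc=[]
1: 0x35 (blk 13, set 1) → L1-HIT  vc=[]
2: 0x34 (blk 13, set 1) → L1-HIT  vc=[]
3: 0x34 (blk 13, set 1) → L1-HIT  vc=[]
4: 0x1f (blk 7, set 1) → MISS  vc=[13]
5: 0x35 (blk 13, set 1) → VC-HIT  vc=[7]
6: 0x2e (blk 11, set 1) → MISS  vc=[7, 13]
7: 0x34 (blk 13, set 1) → VC-HIT  vc=[7, 11]
8: 0x1f (blk 7, set 1) → VC-HIT  vc=[13, 11]
9: 0x1f (blk 7, set 1) → L1-HIT  vc=[13, 11]

VC = [13, 11]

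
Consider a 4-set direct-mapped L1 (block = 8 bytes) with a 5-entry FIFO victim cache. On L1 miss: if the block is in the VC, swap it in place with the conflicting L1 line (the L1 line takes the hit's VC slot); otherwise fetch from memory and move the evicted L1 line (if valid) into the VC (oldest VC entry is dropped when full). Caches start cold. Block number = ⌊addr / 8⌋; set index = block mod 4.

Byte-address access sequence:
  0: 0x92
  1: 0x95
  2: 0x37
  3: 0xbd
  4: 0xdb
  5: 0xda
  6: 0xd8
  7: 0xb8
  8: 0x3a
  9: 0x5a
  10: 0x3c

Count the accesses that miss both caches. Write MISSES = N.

MISSES = 6

#0 0x92→b18/s2 MISS; vc=[]
#1 0x95→b18/s2 L1-HIT; vc=[]
#2 0x37→b6/s2 MISS; vc=[18]
#3 0xbd→b23/s3 MISS; vc=[18]
#4 0xdb→b27/s3 MISS; vc=[18,23]
#5 0xda→b27/s3 L1-HIT; vc=[18,23]
#6 0xd8→b27/s3 L1-HIT; vc=[18,23]
#7 0xb8→b23/s3 VC-HIT; vc=[18,27]
#8 0x3a→b7/s3 MISS; vc=[18,27,23]
#9 0x5a→b11/s3 MISS; vc=[18,27,23,7]
#10 0x3c→b7/s3 VC-HIT; vc=[18,27,23,11]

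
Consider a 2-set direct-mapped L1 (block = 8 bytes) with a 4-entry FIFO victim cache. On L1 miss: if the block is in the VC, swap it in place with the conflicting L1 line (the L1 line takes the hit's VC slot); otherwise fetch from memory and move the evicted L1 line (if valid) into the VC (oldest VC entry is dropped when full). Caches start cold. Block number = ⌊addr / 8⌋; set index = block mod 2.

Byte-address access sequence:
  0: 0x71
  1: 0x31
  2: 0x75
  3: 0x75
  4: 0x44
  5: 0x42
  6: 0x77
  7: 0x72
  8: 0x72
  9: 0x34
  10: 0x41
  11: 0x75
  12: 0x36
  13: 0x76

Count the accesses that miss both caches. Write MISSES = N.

0: 0x71 (blk 14, set 0) → MISS  vc=[]
1: 0x31 (blk 6, set 0) → MISS  vc=[14]
2: 0x75 (blk 14, set 0) → VC-HIT  vc=[6]
3: 0x75 (blk 14, set 0) → L1-HIT  vc=[6]
4: 0x44 (blk 8, set 0) → MISS  vc=[6, 14]
5: 0x42 (blk 8, set 0) → L1-HIT  vc=[6, 14]
6: 0x77 (blk 14, set 0) → VC-HIT  vc=[6, 8]
7: 0x72 (blk 14, set 0) → L1-HIT  vc=[6, 8]
8: 0x72 (blk 14, set 0) → L1-HIT  vc=[6, 8]
9: 0x34 (blk 6, set 0) → VC-HIT  vc=[14, 8]
10: 0x41 (blk 8, set 0) → VC-HIT  vc=[14, 6]
11: 0x75 (blk 14, set 0) → VC-HIT  vc=[8, 6]
12: 0x36 (blk 6, set 0) → VC-HIT  vc=[8, 14]
13: 0x76 (blk 14, set 0) → VC-HIT  vc=[8, 6]

MISSES = 3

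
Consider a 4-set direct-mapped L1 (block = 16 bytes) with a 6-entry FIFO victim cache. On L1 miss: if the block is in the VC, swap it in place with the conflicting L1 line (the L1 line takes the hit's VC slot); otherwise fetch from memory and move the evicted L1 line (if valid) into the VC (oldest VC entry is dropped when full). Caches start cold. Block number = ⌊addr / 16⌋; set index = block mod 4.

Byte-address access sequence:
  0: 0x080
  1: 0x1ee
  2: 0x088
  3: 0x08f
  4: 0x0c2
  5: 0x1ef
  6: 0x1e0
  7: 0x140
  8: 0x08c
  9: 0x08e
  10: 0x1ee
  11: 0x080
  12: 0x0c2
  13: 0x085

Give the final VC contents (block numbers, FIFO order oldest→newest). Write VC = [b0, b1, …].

VC = [20, 12]

0: 0x80 (blk 8, set 0) → MISS  vc=[]
1: 0x1ee (blk 30, set 2) → MISS  vc=[]
2: 0x88 (blk 8, set 0) → L1-HIT  vc=[]
3: 0x8f (blk 8, set 0) → L1-HIT  vc=[]
4: 0xc2 (blk 12, set 0) → MISS  vc=[8]
5: 0x1ef (blk 30, set 2) → L1-HIT  vc=[8]
6: 0x1e0 (blk 30, set 2) → L1-HIT  vc=[8]
7: 0x140 (blk 20, set 0) → MISS  vc=[8, 12]
8: 0x8c (blk 8, set 0) → VC-HIT  vc=[20, 12]
9: 0x8e (blk 8, set 0) → L1-HIT  vc=[20, 12]
10: 0x1ee (blk 30, set 2) → L1-HIT  vc=[20, 12]
11: 0x80 (blk 8, set 0) → L1-HIT  vc=[20, 12]
12: 0xc2 (blk 12, set 0) → VC-HIT  vc=[20, 8]
13: 0x85 (blk 8, set 0) → VC-HIT  vc=[20, 12]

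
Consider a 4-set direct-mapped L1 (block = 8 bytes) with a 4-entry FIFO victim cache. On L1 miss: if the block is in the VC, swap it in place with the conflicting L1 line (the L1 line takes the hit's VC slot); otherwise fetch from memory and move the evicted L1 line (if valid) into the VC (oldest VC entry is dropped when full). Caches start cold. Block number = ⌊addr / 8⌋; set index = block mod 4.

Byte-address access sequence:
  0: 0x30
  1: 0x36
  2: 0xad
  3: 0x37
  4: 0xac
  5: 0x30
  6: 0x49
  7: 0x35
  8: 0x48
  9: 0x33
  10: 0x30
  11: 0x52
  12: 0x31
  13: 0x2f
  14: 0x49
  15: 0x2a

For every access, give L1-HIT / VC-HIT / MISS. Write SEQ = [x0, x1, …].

SEQ = [MISS, L1-HIT, MISS, L1-HIT, L1-HIT, L1-HIT, MISS, L1-HIT, L1-HIT, L1-HIT, L1-HIT, MISS, VC-HIT, MISS, VC-HIT, VC-HIT]

  [0] addr=0x30 blk=6 s=2: MISS | VC []
  [1] addr=0x36 blk=6 s=2: L1-HIT | VC []
  [2] addr=0xad blk=21 s=1: MISS | VC []
  [3] addr=0x37 blk=6 s=2: L1-HIT | VC []
  [4] addr=0xac blk=21 s=1: L1-HIT | VC []
  [5] addr=0x30 blk=6 s=2: L1-HIT | VC []
  [6] addr=0x49 blk=9 s=1: MISS | VC [21]
  [7] addr=0x35 blk=6 s=2: L1-HIT | VC [21]
  [8] addr=0x48 blk=9 s=1: L1-HIT | VC [21]
  [9] addr=0x33 blk=6 s=2: L1-HIT | VC [21]
  [10] addr=0x30 blk=6 s=2: L1-HIT | VC [21]
  [11] addr=0x52 blk=10 s=2: MISS | VC [21, 6]
  [12] addr=0x31 blk=6 s=2: VC-HIT | VC [21, 10]
  [13] addr=0x2f blk=5 s=1: MISS | VC [21, 10, 9]
  [14] addr=0x49 blk=9 s=1: VC-HIT | VC [21, 10, 5]
  [15] addr=0x2a blk=5 s=1: VC-HIT | VC [21, 10, 9]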